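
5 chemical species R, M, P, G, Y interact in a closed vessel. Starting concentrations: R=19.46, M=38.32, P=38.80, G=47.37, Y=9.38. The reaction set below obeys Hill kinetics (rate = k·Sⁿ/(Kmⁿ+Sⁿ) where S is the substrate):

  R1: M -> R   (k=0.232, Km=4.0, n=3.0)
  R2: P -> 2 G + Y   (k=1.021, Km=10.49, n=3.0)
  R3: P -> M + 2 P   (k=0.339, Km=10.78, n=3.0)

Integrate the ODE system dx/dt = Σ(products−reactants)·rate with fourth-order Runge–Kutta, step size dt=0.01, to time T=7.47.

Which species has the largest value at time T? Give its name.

RK4 with dt=0.01: 747 steps to T=7.47. Trajectory (selected grid times):
t=0.00: R=19.46 M=38.32 P=38.80 G=47.37 Y=9.38
t=0.83: R=19.65 M=38.40 P=38.24 G=49.03 Y=10.21
t=1.66: R=19.84 M=38.49 P=37.69 G=50.69 Y=11.04
t=2.49: R=20.04 M=38.57 P=37.14 G=52.35 Y=11.87
t=3.32: R=20.23 M=38.65 P=36.58 G=54.01 Y=12.70
t=4.15: R=20.42 M=38.73 P=36.03 G=55.66 Y=13.53
t=4.98: R=20.61 M=38.81 P=35.48 G=57.31 Y=14.35
t=5.81: R=20.81 M=38.89 P=34.92 G=58.97 Y=15.18
t=6.64: R=21.00 M=38.98 P=34.37 G=60.61 Y=16.00
t=7.47: R=21.19 M=39.06 P=33.82 G=62.26 Y=16.83
At T=7.47: R=21.19 M=39.06 P=33.82 G=62.26 Y=16.83; the largest is G.

Dominant species at T: G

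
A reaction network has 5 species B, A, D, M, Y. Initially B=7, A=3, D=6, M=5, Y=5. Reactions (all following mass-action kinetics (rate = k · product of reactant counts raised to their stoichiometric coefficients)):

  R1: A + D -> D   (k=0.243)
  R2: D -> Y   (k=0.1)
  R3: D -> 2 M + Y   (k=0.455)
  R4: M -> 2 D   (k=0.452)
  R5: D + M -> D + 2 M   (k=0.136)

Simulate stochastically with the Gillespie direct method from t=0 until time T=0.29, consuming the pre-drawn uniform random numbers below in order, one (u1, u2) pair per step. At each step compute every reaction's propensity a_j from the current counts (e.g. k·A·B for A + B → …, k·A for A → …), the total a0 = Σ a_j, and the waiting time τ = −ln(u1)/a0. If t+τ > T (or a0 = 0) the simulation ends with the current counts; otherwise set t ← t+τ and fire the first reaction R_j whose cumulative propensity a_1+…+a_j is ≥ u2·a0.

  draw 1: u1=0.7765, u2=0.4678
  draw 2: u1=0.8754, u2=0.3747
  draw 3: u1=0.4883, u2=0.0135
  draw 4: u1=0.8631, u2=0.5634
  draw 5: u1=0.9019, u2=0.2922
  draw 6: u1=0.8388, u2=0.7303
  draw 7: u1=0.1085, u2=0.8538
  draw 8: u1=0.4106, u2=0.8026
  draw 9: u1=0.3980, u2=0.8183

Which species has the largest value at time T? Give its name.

Dominant species at T: M

t=0.000: B=7 A=3 D=6 M=5 Y=5
Draw 1: a1=4.374, a2=0.600, a3=2.730, a4=2.260, a5=4.080, a0=14.044; τ=−ln(0.7765)/14.044=0.018 → t=0.018; u2·a0=0.4678·14.044=6.570; a1+a2=4.974 < 6.570 ≤ a1+…+a3=7.704 → R3 fires; B=7 A=3 D=5 M=7 Y=6
Draw 2: a1=3.645, a2=0.500, a3=2.275, a4=3.164, a5=4.760, a0=14.344; τ=−ln(0.8754)/14.344=0.009 → t=0.027; u2·a0=0.3747·14.344=5.375; a1+a2=4.145 < 5.375 ≤ a1+…+a3=6.420 → R3 fires; B=7 A=3 D=4 M=9 Y=7
Draw 3: a1=2.916, a2=0.400, a3=1.820, a4=4.068, a5=4.896, a0=14.100; τ=−ln(0.4883)/14.100=0.051 → t=0.078; u2·a0=0.0135·14.100=0.190 ≤ a1=2.916 → R1 fires; B=7 A=2 D=4 M=9 Y=7
Draw 4: a1=1.944, a2=0.400, a3=1.820, a4=4.068, a5=4.896, a0=13.128; τ=−ln(0.8631)/13.128=0.011 → t=0.089; u2·a0=0.5634·13.128=7.396; a1+…+a3=4.164 < 7.396 ≤ a1+…+a4=8.232 → R4 fires; B=7 A=2 D=6 M=8 Y=7
Draw 5: a1=2.916, a2=0.600, a3=2.730, a4=3.616, a5=6.528, a0=16.390; τ=−ln(0.9019)/16.390=0.006 → t=0.096; u2·a0=0.2922·16.390=4.789; a1+a2=3.516 < 4.789 ≤ a1+…+a3=6.246 → R3 fires; B=7 A=2 D=5 M=10 Y=8
Draw 6: a1=2.430, a2=0.500, a3=2.275, a4=4.520, a5=6.800, a0=16.525; τ=−ln(0.8388)/16.525=0.011 → t=0.106; u2·a0=0.7303·16.525=12.068; a1+…+a4=9.725 < 12.068 ≤ a1+…+a5=16.525 → R5 fires; B=7 A=2 D=5 M=11 Y=8
Draw 7: a1=2.430, a2=0.500, a3=2.275, a4=4.972, a5=7.480, a0=17.657; τ=−ln(0.1085)/17.657=0.126 → t=0.232; u2·a0=0.8538·17.657=15.076; a1+…+a4=10.177 < 15.076 ≤ a1+…+a5=17.657 → R5 fires; B=7 A=2 D=5 M=12 Y=8
Draw 8: a1=2.430, a2=0.500, a3=2.275, a4=5.424, a5=8.160, a0=18.789; τ=−ln(0.4106)/18.789=0.047 → t=0.279; u2·a0=0.8026·18.789=15.080; a1+…+a4=10.629 < 15.080 ≤ a1+…+a5=18.789 → R5 fires; B=7 A=2 D=5 M=13 Y=8
Draw 9: a1=2.430, a2=0.500, a3=2.275, a4=5.876, a5=8.840, a0=19.921; τ=−ln(0.3980)/19.921=0.046 → t=0.326 > T=0.29: stop.
At T=0.29: B=7 A=2 D=5 M=13 Y=8; the largest is M.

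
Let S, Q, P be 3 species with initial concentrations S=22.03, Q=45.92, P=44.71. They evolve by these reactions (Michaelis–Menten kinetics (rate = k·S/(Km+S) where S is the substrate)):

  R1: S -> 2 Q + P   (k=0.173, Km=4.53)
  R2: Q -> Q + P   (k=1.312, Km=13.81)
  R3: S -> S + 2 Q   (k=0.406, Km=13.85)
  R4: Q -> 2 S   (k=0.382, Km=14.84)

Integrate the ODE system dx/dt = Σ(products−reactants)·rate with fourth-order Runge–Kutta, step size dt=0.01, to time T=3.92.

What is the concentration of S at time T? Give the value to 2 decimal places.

RK4 with dt=0.01: 392 steps to T=3.92. Trajectory (selected grid times):
t=0.00: S=22.03 Q=45.92 P=44.71
t=0.44: S=22.22 Q=46.14 P=45.22
t=0.87: S=22.41 Q=46.35 P=45.71
t=1.31: S=22.60 Q=46.57 P=46.22
t=1.74: S=22.79 Q=46.79 P=46.72
t=2.18: S=22.98 Q=47.01 P=47.23
t=2.61: S=23.17 Q=47.23 P=47.73
t=3.05: S=23.36 Q=47.45 P=48.24
t=3.48: S=23.55 Q=47.67 P=48.74
t=3.92: S=23.74 Q=47.90 P=49.25
Read off S at T=3.92: 23.74

S at T = 23.74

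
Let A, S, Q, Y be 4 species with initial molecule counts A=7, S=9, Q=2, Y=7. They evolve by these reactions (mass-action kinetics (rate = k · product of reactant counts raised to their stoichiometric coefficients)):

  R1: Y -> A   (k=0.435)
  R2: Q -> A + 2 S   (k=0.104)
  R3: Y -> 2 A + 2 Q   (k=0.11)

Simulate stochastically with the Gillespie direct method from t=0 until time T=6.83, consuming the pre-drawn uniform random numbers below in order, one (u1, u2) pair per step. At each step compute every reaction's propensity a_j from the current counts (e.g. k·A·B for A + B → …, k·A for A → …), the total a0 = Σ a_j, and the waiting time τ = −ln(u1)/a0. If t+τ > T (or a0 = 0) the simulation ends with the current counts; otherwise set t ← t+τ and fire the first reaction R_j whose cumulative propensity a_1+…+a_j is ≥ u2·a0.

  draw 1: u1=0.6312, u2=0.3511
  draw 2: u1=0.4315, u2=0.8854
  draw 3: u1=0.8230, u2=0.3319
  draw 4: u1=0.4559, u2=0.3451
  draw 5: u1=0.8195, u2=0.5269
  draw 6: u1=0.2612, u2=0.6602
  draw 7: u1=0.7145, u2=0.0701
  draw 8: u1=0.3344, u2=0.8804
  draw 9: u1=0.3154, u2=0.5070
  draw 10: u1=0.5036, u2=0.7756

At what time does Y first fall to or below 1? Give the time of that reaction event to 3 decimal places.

Threshold first reached at t = 1.949

t=0.000: A=7 S=9 Q=2 Y=7
Draw 1: a1=3.045, a2=0.208, a3=0.770, a0=4.023; τ=−ln(0.6312)/4.023=0.114 → t=0.114; u2·a0=0.3511·4.023=1.412 ≤ a1=3.045 → R1 fires; A=8 S=9 Q=2 Y=6
Draw 2: a1=2.610, a2=0.208, a3=0.660, a0=3.478; τ=−ln(0.4315)/3.478=0.242 → t=0.356; u2·a0=0.8854·3.478=3.079; a1+a2=2.818 < 3.079 ≤ a1+…+a3=3.478 → R3 fires; A=10 S=9 Q=4 Y=5
Draw 3: a1=2.175, a2=0.416, a3=0.550, a0=3.141; τ=−ln(0.8230)/3.141=0.062 → t=0.418; u2·a0=0.3319·3.141=1.042 ≤ a1=2.175 → R1 fires; A=11 S=9 Q=4 Y=4
Draw 4: a1=1.740, a2=0.416, a3=0.440, a0=2.596; τ=−ln(0.4559)/2.596=0.303 → t=0.721; u2·a0=0.3451·2.596=0.896 ≤ a1=1.740 → R1 fires; A=12 S=9 Q=4 Y=3
Draw 5: a1=1.305, a2=0.416, a3=0.330, a0=2.051; τ=−ln(0.8195)/2.051=0.097 → t=0.818; u2·a0=0.5269·2.051=1.081 ≤ a1=1.305 → R1 fires; A=13 S=9 Q=4 Y=2
Draw 6: a1=0.870, a2=0.416, a3=0.220, a0=1.506; τ=−ln(0.2612)/1.506=0.891 → t=1.709; u2·a0=0.6602·1.506=0.994; a1=0.870 < 0.994 ≤ a1+a2=1.286 → R2 fires; A=14 S=11 Q=3 Y=2
Draw 7: a1=0.870, a2=0.312, a3=0.220, a0=1.402; τ=−ln(0.7145)/1.402=0.240 → t=1.949; u2·a0=0.0701·1.402=0.098 ≤ a1=0.870 → R1 fires; A=15 S=11 Q=3 Y=1
Draw 8: a1=0.435, a2=0.312, a3=0.110, a0=0.857; τ=−ln(0.3344)/0.857=1.278 → t=3.227; u2·a0=0.8804·0.857=0.755; a1+a2=0.747 < 0.755 ≤ a1+…+a3=0.857 → R3 fires; A=17 S=11 Q=5 Y=0
Draw 9: a1=0.000, a2=0.520, a3=0.000, a0=0.520; τ=−ln(0.3154)/0.520=2.219 → t=5.446; u2·a0=0.5070·0.520=0.264; a1=0.000 < 0.264 ≤ a1+a2=0.520 → R2 fires; A=18 S=13 Q=4 Y=0
Draw 10: a1=0.000, a2=0.416, a3=0.000, a0=0.416; τ=−ln(0.5036)/0.416=1.649 → t=7.095 > T=6.83: stop.
Y first becomes ≤ 1 when it reaches 1 at the event at t=1.949.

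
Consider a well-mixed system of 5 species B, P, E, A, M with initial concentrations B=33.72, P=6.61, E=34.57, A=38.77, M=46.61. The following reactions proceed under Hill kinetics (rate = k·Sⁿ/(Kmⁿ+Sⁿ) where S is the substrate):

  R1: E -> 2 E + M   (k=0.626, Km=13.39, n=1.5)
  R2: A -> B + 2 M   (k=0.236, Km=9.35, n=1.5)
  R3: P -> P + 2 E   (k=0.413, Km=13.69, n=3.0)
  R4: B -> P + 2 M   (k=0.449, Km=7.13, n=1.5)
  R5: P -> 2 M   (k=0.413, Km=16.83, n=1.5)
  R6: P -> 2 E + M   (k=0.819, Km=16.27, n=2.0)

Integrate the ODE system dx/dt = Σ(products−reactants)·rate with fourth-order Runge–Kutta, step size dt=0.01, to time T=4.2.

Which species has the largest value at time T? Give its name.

Dominant species at T: M

RK4 with dt=0.01: 420 steps to T=4.2. Trajectory (selected grid times):
t=0.00: B=33.72 P=6.61 E=34.57 A=38.77 M=46.61
t=0.47: B=33.63 P=6.71 E=34.96 A=38.67 M=47.56
t=0.93: B=33.54 P=6.80 E=35.34 A=38.57 M=48.50
t=1.40: B=33.44 P=6.90 E=35.74 A=38.47 M=49.46
t=1.87: B=33.35 P=6.99 E=36.14 A=38.38 M=50.42
t=2.33: B=33.26 P=7.08 E=36.54 A=38.28 M=51.37
t=2.80: B=33.17 P=7.17 E=36.96 A=38.18 M=52.33
t=3.27: B=33.07 P=7.25 E=37.37 A=38.08 M=53.31
t=3.73: B=32.98 P=7.33 E=37.79 A=37.98 M=54.26
t=4.20: B=32.89 P=7.42 E=38.21 A=37.89 M=55.24
At T=4.2: B=32.89 P=7.42 E=38.21 A=37.89 M=55.24; the largest is M.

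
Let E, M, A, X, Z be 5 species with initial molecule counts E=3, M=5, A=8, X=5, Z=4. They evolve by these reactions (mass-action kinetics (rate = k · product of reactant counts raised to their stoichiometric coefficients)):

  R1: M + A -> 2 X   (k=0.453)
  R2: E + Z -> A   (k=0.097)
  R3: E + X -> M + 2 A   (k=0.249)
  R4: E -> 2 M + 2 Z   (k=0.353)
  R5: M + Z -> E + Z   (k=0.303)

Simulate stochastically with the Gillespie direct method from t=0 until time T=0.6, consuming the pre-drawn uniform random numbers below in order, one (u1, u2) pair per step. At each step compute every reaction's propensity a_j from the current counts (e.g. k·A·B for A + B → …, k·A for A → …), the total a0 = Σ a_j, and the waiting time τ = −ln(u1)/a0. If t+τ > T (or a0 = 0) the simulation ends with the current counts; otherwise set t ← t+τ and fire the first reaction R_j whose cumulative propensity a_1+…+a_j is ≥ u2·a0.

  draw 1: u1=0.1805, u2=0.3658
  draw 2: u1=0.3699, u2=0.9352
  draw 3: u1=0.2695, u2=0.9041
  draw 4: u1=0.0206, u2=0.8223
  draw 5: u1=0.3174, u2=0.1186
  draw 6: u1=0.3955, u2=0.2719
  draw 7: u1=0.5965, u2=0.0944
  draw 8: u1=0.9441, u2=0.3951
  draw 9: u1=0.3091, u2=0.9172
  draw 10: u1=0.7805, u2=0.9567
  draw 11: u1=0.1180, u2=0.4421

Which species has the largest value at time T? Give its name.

Dominant species at T: X

t=0.000: E=3 M=5 A=8 X=5 Z=4
Draw 1: a1=18.120, a2=1.164, a3=3.735, a4=1.059, a5=6.060, a0=30.138; τ=−ln(0.1805)/30.138=0.057 → t=0.057; u2·a0=0.3658·30.138=11.024 ≤ a1=18.120 → R1 fires; E=3 M=4 A=7 X=7 Z=4
Draw 2: a1=12.684, a2=1.164, a3=5.229, a4=1.059, a5=4.848, a0=24.984; τ=−ln(0.3699)/24.984=0.040 → t=0.097; u2·a0=0.9352·24.984=23.365; a1+…+a4=20.136 < 23.365 ≤ a1+…+a5=24.984 → R5 fires; E=4 M=3 A=7 X=7 Z=4
Draw 3: a1=9.513, a2=1.552, a3=6.972, a4=1.412, a5=3.636, a0=23.085; τ=−ln(0.2695)/23.085=0.057 → t=0.153; u2·a0=0.9041·23.085=20.871; a1+…+a4=19.449 < 20.871 ≤ a1+…+a5=23.085 → R5 fires; E=5 M=2 A=7 X=7 Z=4
Draw 4: a1=6.342, a2=1.940, a3=8.715, a4=1.765, a5=2.424, a0=21.186; τ=−ln(0.0206)/21.186=0.183 → t=0.337; u2·a0=0.8223·21.186=17.421; a1+…+a3=16.997 < 17.421 ≤ a1+…+a4=18.762 → R4 fires; E=4 M=4 A=7 X=7 Z=6
Draw 5: a1=12.684, a2=2.328, a3=6.972, a4=1.412, a5=7.272, a0=30.668; τ=−ln(0.3174)/30.668=0.037 → t=0.374; u2·a0=0.1186·30.668=3.637 ≤ a1=12.684 → R1 fires; E=4 M=3 A=6 X=9 Z=6
Draw 6: a1=8.154, a2=2.328, a3=8.964, a4=1.412, a5=5.454, a0=26.312; τ=−ln(0.3955)/26.312=0.035 → t=0.409; u2·a0=0.2719·26.312=7.154 ≤ a1=8.154 → R1 fires; E=4 M=2 A=5 X=11 Z=6
Draw 7: a1=4.530, a2=2.328, a3=10.956, a4=1.412, a5=3.636, a0=22.862; τ=−ln(0.5965)/22.862=0.023 → t=0.432; u2·a0=0.0944·22.862=2.158 ≤ a1=4.530 → R1 fires; E=4 M=1 A=4 X=13 Z=6
Draw 8: a1=1.812, a2=2.328, a3=12.948, a4=1.412, a5=1.818, a0=20.318; τ=−ln(0.9441)/20.318=0.003 → t=0.435; u2·a0=0.3951·20.318=8.028; a1+a2=4.140 < 8.028 ≤ a1+…+a3=17.088 → R3 fires; E=3 M=2 A=6 X=12 Z=6
Draw 9: a1=5.436, a2=1.746, a3=8.964, a4=1.059, a5=3.636, a0=20.841; τ=−ln(0.3091)/20.841=0.056 → t=0.491; u2·a0=0.9172·20.841=19.115; a1+…+a4=17.205 < 19.115 ≤ a1+…+a5=20.841 → R5 fires; E=4 M=1 A=6 X=12 Z=6
Draw 10: a1=2.718, a2=2.328, a3=11.952, a4=1.412, a5=1.818, a0=20.228; τ=−ln(0.7805)/20.228=0.012 → t=0.503; u2·a0=0.9567·20.228=19.352; a1+…+a4=18.410 < 19.352 ≤ a1+…+a5=20.228 → R5 fires; E=5 M=0 A=6 X=12 Z=6
Draw 11: a1=0.000, a2=2.910, a3=14.940, a4=1.765, a5=0.000, a0=19.615; τ=−ln(0.1180)/19.615=0.109 → t=0.612 > T=0.6: stop.
At T=0.6: E=5 M=0 A=6 X=12 Z=6; the largest is X.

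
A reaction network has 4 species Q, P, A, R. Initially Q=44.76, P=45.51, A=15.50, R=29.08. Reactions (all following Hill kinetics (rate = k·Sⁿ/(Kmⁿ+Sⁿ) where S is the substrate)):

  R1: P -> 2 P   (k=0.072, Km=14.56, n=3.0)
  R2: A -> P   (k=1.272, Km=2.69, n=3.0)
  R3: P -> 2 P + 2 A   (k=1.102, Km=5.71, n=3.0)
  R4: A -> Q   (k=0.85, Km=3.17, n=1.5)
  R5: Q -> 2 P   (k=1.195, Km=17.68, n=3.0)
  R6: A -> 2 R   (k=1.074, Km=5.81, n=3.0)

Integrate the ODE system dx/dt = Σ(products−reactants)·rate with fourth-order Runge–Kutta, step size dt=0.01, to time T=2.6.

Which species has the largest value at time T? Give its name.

Dominant species at T: P

RK4 with dt=0.01: 260 steps to T=2.6. Trajectory (selected grid times):
t=0.00: Q=44.76 P=45.51 A=15.50 R=29.08
t=0.29: Q=44.66 P=46.87 A=15.25 R=29.67
t=0.58: Q=44.56 P=48.23 A=15.00 R=30.26
t=0.87: Q=44.46 P=49.59 A=14.75 R=30.85
t=1.16: Q=44.35 P=50.94 A=14.51 R=31.43
t=1.44: Q=44.26 P=52.25 A=14.27 R=32.00
t=1.73: Q=44.15 P=53.61 A=14.03 R=32.58
t=2.02: Q=44.05 P=54.97 A=13.79 R=33.16
t=2.31: Q=43.95 P=56.33 A=13.55 R=33.74
t=2.60: Q=43.84 P=57.68 A=13.32 R=34.32
At T=2.6: Q=43.84 P=57.68 A=13.32 R=34.32; the largest is P.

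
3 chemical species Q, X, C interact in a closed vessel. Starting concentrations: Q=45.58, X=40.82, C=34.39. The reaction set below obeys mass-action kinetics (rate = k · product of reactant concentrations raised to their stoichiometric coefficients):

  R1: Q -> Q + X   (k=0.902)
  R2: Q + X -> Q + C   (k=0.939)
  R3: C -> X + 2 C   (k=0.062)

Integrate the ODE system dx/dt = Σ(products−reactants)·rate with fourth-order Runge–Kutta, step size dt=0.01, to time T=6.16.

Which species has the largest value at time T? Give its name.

Dominant species at T: C

RK4 with dt=0.01: 616 steps to T=6.16. Trajectory (selected grid times):
t=0.00: Q=45.58 X=40.82 C=34.39
t=0.68: Q=45.58 X=1.12 C=109.66
t=1.37: Q=45.58 X=1.17 C=149.01
t=2.05: Q=45.58 X=1.24 C=191.23
t=2.74: Q=45.58 X=1.30 C=237.85
t=3.42: Q=45.58 X=1.38 C=287.87
t=4.11: Q=45.58 X=1.45 C=343.12
t=4.79: Q=45.58 X=1.54 C=402.39
t=5.48: Q=45.58 X=1.63 C=467.85
t=6.16: Q=45.58 X=1.74 C=538.08
At T=6.16: Q=45.58 X=1.74 C=538.08; the largest is C.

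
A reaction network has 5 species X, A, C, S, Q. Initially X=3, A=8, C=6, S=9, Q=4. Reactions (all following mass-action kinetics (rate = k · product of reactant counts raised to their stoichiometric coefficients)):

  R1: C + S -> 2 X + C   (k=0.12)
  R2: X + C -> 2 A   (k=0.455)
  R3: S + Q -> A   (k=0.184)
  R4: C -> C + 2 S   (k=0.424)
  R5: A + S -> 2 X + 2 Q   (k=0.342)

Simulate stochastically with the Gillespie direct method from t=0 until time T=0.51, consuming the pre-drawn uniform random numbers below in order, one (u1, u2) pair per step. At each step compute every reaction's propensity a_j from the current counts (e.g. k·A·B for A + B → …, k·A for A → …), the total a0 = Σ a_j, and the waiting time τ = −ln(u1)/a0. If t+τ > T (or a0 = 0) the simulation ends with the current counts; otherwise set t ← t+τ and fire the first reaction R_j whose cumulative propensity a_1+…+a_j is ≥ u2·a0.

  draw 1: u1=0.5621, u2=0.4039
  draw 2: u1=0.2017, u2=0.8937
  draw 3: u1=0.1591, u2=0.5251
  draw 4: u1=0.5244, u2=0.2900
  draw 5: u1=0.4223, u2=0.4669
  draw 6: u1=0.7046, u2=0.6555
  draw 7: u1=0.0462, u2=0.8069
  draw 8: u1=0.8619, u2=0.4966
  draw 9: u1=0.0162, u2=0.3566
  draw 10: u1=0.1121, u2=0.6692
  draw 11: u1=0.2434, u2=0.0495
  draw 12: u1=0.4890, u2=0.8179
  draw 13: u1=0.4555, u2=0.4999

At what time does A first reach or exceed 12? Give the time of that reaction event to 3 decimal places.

Threshold first reached at t = 0.326

t=0.000: X=3 A=8 C=6 S=9 Q=4
Draw 1: a1=6.480, a2=8.190, a3=6.624, a4=2.544, a5=24.624, a0=48.462; τ=−ln(0.5621)/48.462=0.012 → t=0.012; u2·a0=0.4039·48.462=19.574; a1+a2=14.670 < 19.574 ≤ a1+…+a3=21.294 → R3 fires; X=3 A=9 C=6 S=8 Q=3
Draw 2: a1=5.760, a2=8.190, a3=4.416, a4=2.544, a5=24.624, a0=45.534; τ=−ln(0.2017)/45.534=0.035 → t=0.047; u2·a0=0.8937·45.534=40.694; a1+…+a4=20.910 < 40.694 ≤ a1+…+a5=45.534 → R5 fires; X=5 A=8 C=6 S=7 Q=5
Draw 3: a1=5.040, a2=13.650, a3=6.440, a4=2.544, a5=19.152, a0=46.826; τ=−ln(0.1591)/46.826=0.039 → t=0.086; u2·a0=0.5251·46.826=24.588; a1+a2=18.690 < 24.588 ≤ a1+…+a3=25.130 → R3 fires; X=5 A=9 C=6 S=6 Q=4
Draw 4: a1=4.320, a2=13.650, a3=4.416, a4=2.544, a5=18.468, a0=43.398; τ=−ln(0.5244)/43.398=0.015 → t=0.101; u2·a0=0.2900·43.398=12.585; a1=4.320 < 12.585 ≤ a1+a2=17.970 → R2 fires; X=4 A=11 C=5 S=6 Q=4
Draw 5: a1=3.600, a2=9.100, a3=4.416, a4=2.120, a5=22.572, a0=41.808; τ=−ln(0.4223)/41.808=0.021 → t=0.122; u2·a0=0.4669·41.808=19.520; a1+…+a4=19.236 < 19.520 ≤ a1+…+a5=41.808 → R5 fires; X=6 A=10 C=5 S=5 Q=6
Draw 6: a1=3.000, a2=13.650, a3=5.520, a4=2.120, a5=17.100, a0=41.390; τ=−ln(0.7046)/41.390=0.008 → t=0.130; u2·a0=0.6555·41.390=27.131; a1+…+a4=24.290 < 27.131 ≤ a1+…+a5=41.390 → R5 fires; X=8 A=9 C=5 S=4 Q=8
Draw 7: a1=2.400, a2=18.200, a3=5.888, a4=2.120, a5=12.312, a0=40.920; τ=−ln(0.0462)/40.920=0.075 → t=0.205; u2·a0=0.8069·40.920=33.018; a1+…+a4=28.608 < 33.018 ≤ a1+…+a5=40.920 → R5 fires; X=10 A=8 C=5 S=3 Q=10
Draw 8: a1=1.800, a2=22.750, a3=5.520, a4=2.120, a5=8.208, a0=40.398; τ=−ln(0.8619)/40.398=0.004 → t=0.209; u2·a0=0.4966·40.398=20.062; a1=1.800 < 20.062 ≤ a1+a2=24.550 → R2 fires; X=9 A=10 C=4 S=3 Q=10
Draw 9: a1=1.440, a2=16.380, a3=5.520, a4=1.696, a5=10.260, a0=35.296; τ=−ln(0.0162)/35.296=0.117 → t=0.326; u2·a0=0.3566·35.296=12.587; a1=1.440 < 12.587 ≤ a1+a2=17.820 → R2 fires; X=8 A=12 C=3 S=3 Q=10
Draw 10: a1=1.080, a2=10.920, a3=5.520, a4=1.272, a5=12.312, a0=31.104; τ=−ln(0.1121)/31.104=0.070 → t=0.396; u2·a0=0.6692·31.104=20.815; a1+…+a4=18.792 < 20.815 ≤ a1+…+a5=31.104 → R5 fires; X=10 A=11 C=3 S=2 Q=12
Draw 11: a1=0.720, a2=13.650, a3=4.416, a4=1.272, a5=7.524, a0=27.582; τ=−ln(0.2434)/27.582=0.051 → t=0.447; u2·a0=0.0495·27.582=1.365; a1=0.720 < 1.365 ≤ a1+a2=14.370 → R2 fires; X=9 A=13 C=2 S=2 Q=12
Draw 12: a1=0.480, a2=8.190, a3=4.416, a4=0.848, a5=8.892, a0=22.826; τ=−ln(0.4890)/22.826=0.031 → t=0.479; u2·a0=0.8179·22.826=18.669; a1+…+a4=13.934 < 18.669 ≤ a1+…+a5=22.826 → R5 fires; X=11 A=12 C=2 S=1 Q=14
Draw 13: a1=0.240, a2=10.010, a3=2.576, a4=0.848, a5=4.104, a0=17.778; τ=−ln(0.4555)/17.778=0.044 → t=0.523 > T=0.51: stop.
A first becomes ≥ 12 when it reaches 12 at the event at t=0.326.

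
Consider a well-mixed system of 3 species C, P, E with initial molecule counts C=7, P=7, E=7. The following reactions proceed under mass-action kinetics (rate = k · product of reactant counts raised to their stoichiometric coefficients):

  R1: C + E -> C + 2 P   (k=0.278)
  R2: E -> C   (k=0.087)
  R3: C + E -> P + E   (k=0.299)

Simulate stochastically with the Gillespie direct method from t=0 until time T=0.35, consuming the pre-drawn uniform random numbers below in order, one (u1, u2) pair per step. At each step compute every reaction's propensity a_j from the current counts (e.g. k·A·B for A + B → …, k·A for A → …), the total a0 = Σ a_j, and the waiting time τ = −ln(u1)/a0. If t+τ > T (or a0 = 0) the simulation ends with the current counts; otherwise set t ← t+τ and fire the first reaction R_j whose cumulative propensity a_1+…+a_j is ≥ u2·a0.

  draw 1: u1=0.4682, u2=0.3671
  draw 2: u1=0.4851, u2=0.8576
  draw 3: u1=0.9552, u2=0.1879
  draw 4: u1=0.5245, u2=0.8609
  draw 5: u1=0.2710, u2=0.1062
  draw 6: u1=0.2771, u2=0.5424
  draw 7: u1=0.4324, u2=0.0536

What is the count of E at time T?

t=0.000: C=7 P=7 E=7
Draw 1: a1=13.622, a2=0.609, a3=14.651, a0=28.882; τ=−ln(0.4682)/28.882=0.026 → t=0.026; u2·a0=0.3671·28.882=10.603 ≤ a1=13.622 → R1 fires; C=7 P=9 E=6
Draw 2: a1=11.676, a2=0.522, a3=12.558, a0=24.756; τ=−ln(0.4851)/24.756=0.029 → t=0.055; u2·a0=0.8576·24.756=21.231; a1+a2=12.198 < 21.231 ≤ a1+…+a3=24.756 → R3 fires; C=6 P=10 E=6
Draw 3: a1=10.008, a2=0.522, a3=10.764, a0=21.294; τ=−ln(0.9552)/21.294=0.002 → t=0.058; u2·a0=0.1879·21.294=4.001 ≤ a1=10.008 → R1 fires; C=6 P=12 E=5
Draw 4: a1=8.340, a2=0.435, a3=8.970, a0=17.745; τ=−ln(0.5245)/17.745=0.036 → t=0.094; u2·a0=0.8609·17.745=15.277; a1+a2=8.775 < 15.277 ≤ a1+…+a3=17.745 → R3 fires; C=5 P=13 E=5
Draw 5: a1=6.950, a2=0.435, a3=7.475, a0=14.860; τ=−ln(0.2710)/14.860=0.088 → t=0.182; u2·a0=0.1062·14.860=1.578 ≤ a1=6.950 → R1 fires; C=5 P=15 E=4
Draw 6: a1=5.560, a2=0.348, a3=5.980, a0=11.888; τ=−ln(0.2771)/11.888=0.108 → t=0.290; u2·a0=0.5424·11.888=6.448; a1+a2=5.908 < 6.448 ≤ a1+…+a3=11.888 → R3 fires; C=4 P=16 E=4
Draw 7: a1=4.448, a2=0.348, a3=4.784, a0=9.580; τ=−ln(0.4324)/9.580=0.088 → t=0.377 > T=0.35: stop.
Read off E at T=0.35: 4

E at T = 4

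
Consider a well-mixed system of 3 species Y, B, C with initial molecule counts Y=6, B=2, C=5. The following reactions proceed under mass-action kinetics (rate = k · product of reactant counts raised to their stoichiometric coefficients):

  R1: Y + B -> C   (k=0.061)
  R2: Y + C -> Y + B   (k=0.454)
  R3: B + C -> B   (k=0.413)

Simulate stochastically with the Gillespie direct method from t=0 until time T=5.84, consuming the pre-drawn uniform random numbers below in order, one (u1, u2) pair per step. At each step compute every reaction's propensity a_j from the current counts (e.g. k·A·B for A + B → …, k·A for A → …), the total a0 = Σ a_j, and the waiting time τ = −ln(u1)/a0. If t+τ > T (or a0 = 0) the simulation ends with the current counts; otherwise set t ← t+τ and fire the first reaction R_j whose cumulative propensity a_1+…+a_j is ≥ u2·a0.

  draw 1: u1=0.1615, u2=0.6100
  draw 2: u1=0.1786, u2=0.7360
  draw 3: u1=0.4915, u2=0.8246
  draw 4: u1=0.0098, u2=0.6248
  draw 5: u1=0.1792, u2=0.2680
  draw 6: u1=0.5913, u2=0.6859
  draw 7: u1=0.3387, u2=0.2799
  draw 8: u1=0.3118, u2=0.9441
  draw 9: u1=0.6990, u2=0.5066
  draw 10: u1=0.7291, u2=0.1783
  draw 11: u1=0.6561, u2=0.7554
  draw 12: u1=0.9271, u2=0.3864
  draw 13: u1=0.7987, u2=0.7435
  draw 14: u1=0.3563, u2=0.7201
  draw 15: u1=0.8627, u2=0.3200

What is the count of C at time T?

t=0.000: Y=6 B=2 C=5
Draw 1: a1=0.732, a2=13.620, a3=4.130, a0=18.482; τ=−ln(0.1615)/18.482=0.099 → t=0.099; u2·a0=0.6100·18.482=11.274; a1=0.732 < 11.274 ≤ a1+a2=14.352 → R2 fires; Y=6 B=3 C=4
Draw 2: a1=1.098, a2=10.896, a3=4.956, a0=16.950; τ=−ln(0.1786)/16.950=0.102 → t=0.200; u2·a0=0.7360·16.950=12.475; a1+a2=11.994 < 12.475 ≤ a1+…+a3=16.950 → R3 fires; Y=6 B=3 C=3
Draw 3: a1=1.098, a2=8.172, a3=3.717, a0=12.987; τ=−ln(0.4915)/12.987=0.055 → t=0.255; u2·a0=0.8246·12.987=10.709; a1+a2=9.270 < 10.709 ≤ a1+…+a3=12.987 → R3 fires; Y=6 B=3 C=2
Draw 4: a1=1.098, a2=5.448, a3=2.478, a0=9.024; τ=−ln(0.0098)/9.024=0.513 → t=0.768; u2·a0=0.6248·9.024=5.638; a1=1.098 < 5.638 ≤ a1+a2=6.546 → R2 fires; Y=6 B=4 C=1
Draw 5: a1=1.464, a2=2.724, a3=1.652, a0=5.840; τ=−ln(0.1792)/5.840=0.294 → t=1.062; u2·a0=0.2680·5.840=1.565; a1=1.464 < 1.565 ≤ a1+a2=4.188 → R2 fires; Y=6 B=5 C=0
Draw 6: a1=1.830, a2=0.000, a3=0.000, a0=1.830; τ=−ln(0.5913)/1.830=0.287 → t=1.349; u2·a0=0.6859·1.830=1.255 ≤ a1=1.830 → R1 fires; Y=5 B=4 C=1
Draw 7: a1=1.220, a2=2.270, a3=1.652, a0=5.142; τ=−ln(0.3387)/5.142=0.211 → t=1.560; u2·a0=0.2799·5.142=1.439; a1=1.220 < 1.439 ≤ a1+a2=3.490 → R2 fires; Y=5 B=5 C=0
Draw 8: a1=1.525, a2=0.000, a3=0.000, a0=1.525; τ=−ln(0.3118)/1.525=0.764 → t=2.324; u2·a0=0.9441·1.525=1.440 ≤ a1=1.525 → R1 fires; Y=4 B=4 C=1
Draw 9: a1=0.976, a2=1.816, a3=1.652, a0=4.444; τ=−ln(0.6990)/4.444=0.081 → t=2.404; u2·a0=0.5066·4.444=2.251; a1=0.976 < 2.251 ≤ a1+a2=2.792 → R2 fires; Y=4 B=5 C=0
Draw 10: a1=1.220, a2=0.000, a3=0.000, a0=1.220; τ=−ln(0.7291)/1.220=0.259 → t=2.663; u2·a0=0.1783·1.220=0.218 ≤ a1=1.220 → R1 fires; Y=3 B=4 C=1
Draw 11: a1=0.732, a2=1.362, a3=1.652, a0=3.746; τ=−ln(0.6561)/3.746=0.113 → t=2.776; u2·a0=0.7554·3.746=2.830; a1+a2=2.094 < 2.830 ≤ a1+…+a3=3.746 → R3 fires; Y=3 B=4 C=0
Draw 12: a1=0.732, a2=0.000, a3=0.000, a0=0.732; τ=−ln(0.9271)/0.732=0.103 → t=2.879; u2·a0=0.3864·0.732=0.283 ≤ a1=0.732 → R1 fires; Y=2 B=3 C=1
Draw 13: a1=0.366, a2=0.908, a3=1.239, a0=2.513; τ=−ln(0.7987)/2.513=0.089 → t=2.969; u2·a0=0.7435·2.513=1.868; a1+a2=1.274 < 1.868 ≤ a1+…+a3=2.513 → R3 fires; Y=2 B=3 C=0
Draw 14: a1=0.366, a2=0.000, a3=0.000, a0=0.366; τ=−ln(0.3563)/0.366=2.820 → t=5.788; u2·a0=0.7201·0.366=0.264 ≤ a1=0.366 → R1 fires; Y=1 B=2 C=1
Draw 15: a1=0.122, a2=0.454, a3=0.826, a0=1.402; τ=−ln(0.8627)/1.402=0.105 → t=5.894 > T=5.84: stop.
Read off C at T=5.84: 1

C at T = 1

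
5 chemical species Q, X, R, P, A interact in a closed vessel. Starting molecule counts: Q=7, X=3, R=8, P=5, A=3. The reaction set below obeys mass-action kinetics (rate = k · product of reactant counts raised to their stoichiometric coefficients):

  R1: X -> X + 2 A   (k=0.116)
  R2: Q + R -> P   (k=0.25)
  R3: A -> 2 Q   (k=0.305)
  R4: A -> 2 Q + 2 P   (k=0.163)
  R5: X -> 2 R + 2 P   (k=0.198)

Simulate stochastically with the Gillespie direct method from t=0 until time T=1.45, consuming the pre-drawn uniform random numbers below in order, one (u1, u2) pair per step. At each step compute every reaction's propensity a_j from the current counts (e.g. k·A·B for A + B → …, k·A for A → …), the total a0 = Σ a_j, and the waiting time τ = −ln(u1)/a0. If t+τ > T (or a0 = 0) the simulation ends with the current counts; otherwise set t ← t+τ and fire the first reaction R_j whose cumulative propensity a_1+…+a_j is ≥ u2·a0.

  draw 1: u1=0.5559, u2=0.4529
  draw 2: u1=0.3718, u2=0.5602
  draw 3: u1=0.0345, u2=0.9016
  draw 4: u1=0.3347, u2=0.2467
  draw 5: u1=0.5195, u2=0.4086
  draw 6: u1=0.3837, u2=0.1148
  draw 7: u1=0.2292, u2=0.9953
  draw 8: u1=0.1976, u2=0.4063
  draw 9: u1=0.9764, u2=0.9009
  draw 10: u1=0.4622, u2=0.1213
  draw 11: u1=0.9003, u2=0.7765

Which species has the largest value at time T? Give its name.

t=0.000: Q=7 X=3 R=8 P=5 A=3
Draw 1: a1=0.348, a2=14.000, a3=0.915, a4=0.489, a5=0.594, a0=16.346; τ=−ln(0.5559)/16.346=0.036 → t=0.036; u2·a0=0.4529·16.346=7.403; a1=0.348 < 7.403 ≤ a1+a2=14.348 → R2 fires; Q=6 X=3 R=7 P=6 A=3
Draw 2: a1=0.348, a2=10.500, a3=0.915, a4=0.489, a5=0.594, a0=12.846; τ=−ln(0.3718)/12.846=0.077 → t=0.113; u2·a0=0.5602·12.846=7.196; a1=0.348 < 7.196 ≤ a1+a2=10.848 → R2 fires; Q=5 X=3 R=6 P=7 A=3
Draw 3: a1=0.348, a2=7.500, a3=0.915, a4=0.489, a5=0.594, a0=9.846; τ=−ln(0.0345)/9.846=0.342 → t=0.455; u2·a0=0.9016·9.846=8.877; a1+…+a3=8.763 < 8.877 ≤ a1+…+a4=9.252 → R4 fires; Q=7 X=3 R=6 P=9 A=2
Draw 4: a1=0.348, a2=10.500, a3=0.610, a4=0.326, a5=0.594, a0=12.378; τ=−ln(0.3347)/12.378=0.088 → t=0.543; u2·a0=0.2467·12.378=3.054; a1=0.348 < 3.054 ≤ a1+a2=10.848 → R2 fires; Q=6 X=3 R=5 P=10 A=2
Draw 5: a1=0.348, a2=7.500, a3=0.610, a4=0.326, a5=0.594, a0=9.378; τ=−ln(0.5195)/9.378=0.070 → t=0.613; u2·a0=0.4086·9.378=3.832; a1=0.348 < 3.832 ≤ a1+a2=7.848 → R2 fires; Q=5 X=3 R=4 P=11 A=2
Draw 6: a1=0.348, a2=5.000, a3=0.610, a4=0.326, a5=0.594, a0=6.878; τ=−ln(0.3837)/6.878=0.139 → t=0.752; u2·a0=0.1148·6.878=0.790; a1=0.348 < 0.790 ≤ a1+a2=5.348 → R2 fires; Q=4 X=3 R=3 P=12 A=2
Draw 7: a1=0.348, a2=3.000, a3=0.610, a4=0.326, a5=0.594, a0=4.878; τ=−ln(0.2292)/4.878=0.302 → t=1.054; u2·a0=0.9953·4.878=4.855; a1+…+a4=4.284 < 4.855 ≤ a1+…+a5=4.878 → R5 fires; Q=4 X=2 R=5 P=14 A=2
Draw 8: a1=0.232, a2=5.000, a3=0.610, a4=0.326, a5=0.396, a0=6.564; τ=−ln(0.1976)/6.564=0.247 → t=1.301; u2·a0=0.4063·6.564=2.667; a1=0.232 < 2.667 ≤ a1+a2=5.232 → R2 fires; Q=3 X=2 R=4 P=15 A=2
Draw 9: a1=0.232, a2=3.000, a3=0.610, a4=0.326, a5=0.396, a0=4.564; τ=−ln(0.9764)/4.564=0.005 → t=1.307; u2·a0=0.9009·4.564=4.112; a1+…+a3=3.842 < 4.112 ≤ a1+…+a4=4.168 → R4 fires; Q=5 X=2 R=4 P=17 A=1
Draw 10: a1=0.232, a2=5.000, a3=0.305, a4=0.163, a5=0.396, a0=6.096; τ=−ln(0.4622)/6.096=0.127 → t=1.433; u2·a0=0.1213·6.096=0.739; a1=0.232 < 0.739 ≤ a1+a2=5.232 → R2 fires; Q=4 X=2 R=3 P=18 A=1
Draw 11: a1=0.232, a2=3.000, a3=0.305, a4=0.163, a5=0.396, a0=4.096; τ=−ln(0.9003)/4.096=0.026 → t=1.459 > T=1.45: stop.
At T=1.45: Q=4 X=2 R=3 P=18 A=1; the largest is P.

Dominant species at T: P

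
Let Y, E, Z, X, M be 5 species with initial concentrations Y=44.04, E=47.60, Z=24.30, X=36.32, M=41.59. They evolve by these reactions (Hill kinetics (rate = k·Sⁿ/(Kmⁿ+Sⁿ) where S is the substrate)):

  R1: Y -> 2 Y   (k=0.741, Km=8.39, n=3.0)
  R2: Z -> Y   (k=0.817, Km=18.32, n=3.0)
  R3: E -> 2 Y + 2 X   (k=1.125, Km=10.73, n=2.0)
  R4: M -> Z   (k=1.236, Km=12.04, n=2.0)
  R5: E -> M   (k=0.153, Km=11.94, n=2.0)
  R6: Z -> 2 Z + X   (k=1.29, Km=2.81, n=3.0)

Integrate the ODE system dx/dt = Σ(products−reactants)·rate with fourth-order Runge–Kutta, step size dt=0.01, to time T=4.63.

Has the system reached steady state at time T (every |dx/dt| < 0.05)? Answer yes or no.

Steady state at T: no

RK4 with dt=0.01: 463 steps to T=4.63. Trajectory (selected grid times):
t=0.00: Y=44.04 E=47.60 Z=24.30 X=36.32 M=41.59
t=0.51: Y=45.80 E=46.98 Z=25.24 X=38.07 M=41.08
t=1.03: Y=47.61 E=46.35 Z=26.19 X=39.85 M=40.57
t=1.54: Y=49.39 E=45.73 Z=27.11 X=41.59 M=40.06
t=2.06: Y=51.21 E=45.10 Z=28.04 X=43.37 M=39.55
t=2.57: Y=53.00 E=44.49 Z=28.95 X=45.12 M=39.04
t=3.09: Y=54.83 E=43.86 Z=29.86 X=46.89 M=38.53
t=3.60: Y=56.63 E=43.25 Z=30.75 X=48.63 M=38.03
t=4.12: Y=58.47 E=42.62 Z=31.65 X=50.40 M=37.52
t=4.63: Y=60.28 E=42.01 Z=32.53 X=52.14 M=37.02
Rates at T: R1=0.7390, R2=0.6932, R3=1.0561, R4=1.1178, R5=0.1416, R6=1.2892
dx/dt at T (Σ net stoichiometry × rate): Y=+3.5444, E=-1.1977, Z=+1.7138, X=+3.4014, M=-0.9762
Largest |dx/dt| is |+3.5444| (Y) ≥ 0.05 → not steady.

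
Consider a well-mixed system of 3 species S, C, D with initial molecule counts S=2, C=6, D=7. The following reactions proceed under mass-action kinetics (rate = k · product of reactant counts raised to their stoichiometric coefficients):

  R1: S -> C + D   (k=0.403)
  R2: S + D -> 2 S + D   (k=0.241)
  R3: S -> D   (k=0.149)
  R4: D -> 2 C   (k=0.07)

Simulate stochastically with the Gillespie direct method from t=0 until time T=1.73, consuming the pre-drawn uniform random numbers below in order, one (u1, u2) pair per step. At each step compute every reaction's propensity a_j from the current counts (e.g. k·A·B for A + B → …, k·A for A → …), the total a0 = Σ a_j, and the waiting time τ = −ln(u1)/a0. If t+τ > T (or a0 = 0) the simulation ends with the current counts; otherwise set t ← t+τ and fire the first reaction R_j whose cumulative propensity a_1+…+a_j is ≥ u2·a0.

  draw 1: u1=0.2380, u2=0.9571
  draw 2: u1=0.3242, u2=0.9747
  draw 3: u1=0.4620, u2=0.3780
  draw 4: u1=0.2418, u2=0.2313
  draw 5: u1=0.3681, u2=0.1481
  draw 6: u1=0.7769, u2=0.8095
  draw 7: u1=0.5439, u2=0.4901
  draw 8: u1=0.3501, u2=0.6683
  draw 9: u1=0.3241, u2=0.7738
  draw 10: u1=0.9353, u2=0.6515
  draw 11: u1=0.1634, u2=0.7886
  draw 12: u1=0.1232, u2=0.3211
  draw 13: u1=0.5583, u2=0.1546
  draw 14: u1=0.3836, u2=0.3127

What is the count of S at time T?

S at T = 9

t=0.000: S=2 C=6 D=7
Draw 1: a1=0.806, a2=3.374, a3=0.298, a4=0.490, a0=4.968; τ=−ln(0.2380)/4.968=0.289 → t=0.289; u2·a0=0.9571·4.968=4.755; a1+…+a3=4.478 < 4.755 ≤ a1+…+a4=4.968 → R4 fires; S=2 C=8 D=6
Draw 2: a1=0.806, a2=2.892, a3=0.298, a4=0.420, a0=4.416; τ=−ln(0.3242)/4.416=0.255 → t=0.544; u2·a0=0.9747·4.416=4.304; a1+…+a3=3.996 < 4.304 ≤ a1+…+a4=4.416 → R4 fires; S=2 C=10 D=5
Draw 3: a1=0.806, a2=2.410, a3=0.298, a4=0.350, a0=3.864; τ=−ln(0.4620)/3.864=0.200 → t=0.744; u2·a0=0.3780·3.864=1.461; a1=0.806 < 1.461 ≤ a1+a2=3.216 → R2 fires; S=3 C=10 D=5
Draw 4: a1=1.209, a2=3.615, a3=0.447, a4=0.350, a0=5.621; τ=−ln(0.2418)/5.621=0.253 → t=0.996; u2·a0=0.2313·5.621=1.300; a1=1.209 < 1.300 ≤ a1+a2=4.824 → R2 fires; S=4 C=10 D=5
Draw 5: a1=1.612, a2=4.820, a3=0.596, a4=0.350, a0=7.378; τ=−ln(0.3681)/7.378=0.135 → t=1.132; u2·a0=0.1481·7.378=1.093 ≤ a1=1.612 → R1 fires; S=3 C=11 D=6
Draw 6: a1=1.209, a2=4.338, a3=0.447, a4=0.420, a0=6.414; τ=−ln(0.7769)/6.414=0.039 → t=1.171; u2·a0=0.8095·6.414=5.192; a1=1.209 < 5.192 ≤ a1+a2=5.547 → R2 fires; S=4 C=11 D=6
Draw 7: a1=1.612, a2=5.784, a3=0.596, a4=0.420, a0=8.412; τ=−ln(0.5439)/8.412=0.072 → t=1.244; u2·a0=0.4901·8.412=4.123; a1=1.612 < 4.123 ≤ a1+a2=7.396 → R2 fires; S=5 C=11 D=6
Draw 8: a1=2.015, a2=7.230, a3=0.745, a4=0.420, a0=10.410; τ=−ln(0.3501)/10.410=0.101 → t=1.344; u2·a0=0.6683·10.410=6.957; a1=2.015 < 6.957 ≤ a1+a2=9.245 → R2 fires; S=6 C=11 D=6
Draw 9: a1=2.418, a2=8.676, a3=0.894, a4=0.420, a0=12.408; τ=−ln(0.3241)/12.408=0.091 → t=1.435; u2·a0=0.7738·12.408=9.601; a1=2.418 < 9.601 ≤ a1+a2=11.094 → R2 fires; S=7 C=11 D=6
Draw 10: a1=2.821, a2=10.122, a3=1.043, a4=0.420, a0=14.406; τ=−ln(0.9353)/14.406=0.005 → t=1.440; u2·a0=0.6515·14.406=9.386; a1=2.821 < 9.386 ≤ a1+a2=12.943 → R2 fires; S=8 C=11 D=6
Draw 11: a1=3.224, a2=11.568, a3=1.192, a4=0.420, a0=16.404; τ=−ln(0.1634)/16.404=0.110 → t=1.550; u2·a0=0.7886·16.404=12.936; a1=3.224 < 12.936 ≤ a1+a2=14.792 → R2 fires; S=9 C=11 D=6
Draw 12: a1=3.627, a2=13.014, a3=1.341, a4=0.420, a0=18.402; τ=−ln(0.1232)/18.402=0.114 → t=1.664; u2·a0=0.3211·18.402=5.909; a1=3.627 < 5.909 ≤ a1+a2=16.641 → R2 fires; S=10 C=11 D=6
Draw 13: a1=4.030, a2=14.460, a3=1.490, a4=0.420, a0=20.400; τ=−ln(0.5583)/20.400=0.029 → t=1.693; u2·a0=0.1546·20.400=3.154 ≤ a1=4.030 → R1 fires; S=9 C=12 D=7
Draw 14: a1=3.627, a2=15.183, a3=1.341, a4=0.490, a0=20.641; τ=−ln(0.3836)/20.641=0.046 → t=1.739 > T=1.73: stop.
Read off S at T=1.73: 9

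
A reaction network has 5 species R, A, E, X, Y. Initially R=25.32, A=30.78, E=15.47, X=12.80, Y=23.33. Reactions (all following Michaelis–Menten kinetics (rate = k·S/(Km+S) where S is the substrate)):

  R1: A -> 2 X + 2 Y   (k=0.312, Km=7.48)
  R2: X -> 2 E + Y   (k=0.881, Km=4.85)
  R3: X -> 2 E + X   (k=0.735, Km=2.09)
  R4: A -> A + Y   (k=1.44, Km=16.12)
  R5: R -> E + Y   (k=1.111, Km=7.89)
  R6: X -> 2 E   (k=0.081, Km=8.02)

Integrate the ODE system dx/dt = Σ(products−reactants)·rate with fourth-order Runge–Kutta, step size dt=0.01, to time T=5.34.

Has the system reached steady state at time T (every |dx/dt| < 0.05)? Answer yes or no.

RK4 with dt=0.01: 534 steps to T=5.34. Trajectory (selected grid times):
t=0.00: R=25.32 A=30.78 E=15.47 X=12.80 Y=23.33
t=0.59: R=24.82 A=30.63 E=17.53 X=12.69 Y=25.06
t=1.19: R=24.32 A=30.48 E=19.61 X=12.58 Y=26.81
t=1.78: R=23.82 A=30.33 E=21.65 X=12.47 Y=28.53
t=2.37: R=23.33 A=30.19 E=23.69 X=12.36 Y=30.24
t=2.97: R=22.84 A=30.04 E=25.76 X=12.25 Y=31.98
t=3.56: R=22.35 A=29.89 E=27.79 X=12.15 Y=33.69
t=4.15: R=21.87 A=29.74 E=29.81 X=12.04 Y=35.39
t=4.75: R=21.38 A=29.59 E=31.86 X=11.94 Y=37.11
t=5.34: R=20.90 A=29.45 E=33.87 X=11.83 Y=38.80
Rates at T: R1=0.2488, R2=0.6249, R3=0.6247, R4=0.9306, R5=0.8065, R6=0.0483
dx/dt at T (Σ net stoichiometry × rate): R=-0.8065, A=-0.2488, E=+3.4022, X=-0.1756, Y=+2.8596
Largest |dx/dt| is |+3.4022| (E) ≥ 0.05 → not steady.

Steady state at T: no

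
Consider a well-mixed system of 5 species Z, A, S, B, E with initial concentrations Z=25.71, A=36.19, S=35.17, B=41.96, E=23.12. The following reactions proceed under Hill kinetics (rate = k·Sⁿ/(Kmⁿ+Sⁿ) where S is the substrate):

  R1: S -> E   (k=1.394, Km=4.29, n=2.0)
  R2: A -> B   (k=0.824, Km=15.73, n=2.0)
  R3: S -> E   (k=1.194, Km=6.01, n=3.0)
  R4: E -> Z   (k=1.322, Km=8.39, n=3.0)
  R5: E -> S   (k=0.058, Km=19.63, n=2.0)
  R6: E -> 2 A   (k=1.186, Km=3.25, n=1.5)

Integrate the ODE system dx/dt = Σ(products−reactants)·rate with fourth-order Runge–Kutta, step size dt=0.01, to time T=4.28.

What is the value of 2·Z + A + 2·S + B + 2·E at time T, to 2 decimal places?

Check how each reaction changes W = 2·Z + A + 2·S + B + 2·E (weight of products minus weight of reactants):
R1: S -> E: (2·1) − (2·1) = 2 − 2 = 0
R2: A -> B: (1·1) − (1·1) = 1 − 1 = 0
R3: S -> E: (2·1) − (2·1) = 2 − 2 = 0
R4: E -> Z: (2·1) − (2·1) = 2 − 2 = 0
R5: E -> S: (2·1) − (2·1) = 2 − 2 = 0
R6: E -> 2 A: (1·2) − (2·1) = 2 − 2 = 0
Every reaction leaves W unchanged, so W is conserved and no simulation is needed: W(T) = W(0) = 2·25.71 + 36.19 + 2·35.17 + 41.96 + 2·23.12 = 246.15

Value at T = 246.15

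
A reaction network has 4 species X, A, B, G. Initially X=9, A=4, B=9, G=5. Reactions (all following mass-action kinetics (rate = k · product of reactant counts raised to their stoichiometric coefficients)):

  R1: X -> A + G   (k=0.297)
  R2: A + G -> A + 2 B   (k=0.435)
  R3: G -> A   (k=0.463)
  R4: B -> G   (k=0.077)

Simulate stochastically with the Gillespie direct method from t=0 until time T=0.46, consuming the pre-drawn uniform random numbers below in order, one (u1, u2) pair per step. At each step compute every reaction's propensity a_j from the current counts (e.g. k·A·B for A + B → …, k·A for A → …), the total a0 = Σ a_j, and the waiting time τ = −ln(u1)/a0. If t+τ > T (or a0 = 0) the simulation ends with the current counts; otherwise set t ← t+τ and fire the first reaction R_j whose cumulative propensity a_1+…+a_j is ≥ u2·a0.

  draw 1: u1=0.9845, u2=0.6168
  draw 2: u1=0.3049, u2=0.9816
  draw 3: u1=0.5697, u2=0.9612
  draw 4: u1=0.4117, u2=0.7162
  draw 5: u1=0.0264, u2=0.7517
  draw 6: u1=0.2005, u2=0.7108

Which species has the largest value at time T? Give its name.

Dominant species at T: B

t=0.000: X=9 A=4 B=9 G=5
Draw 1: a1=2.673, a2=8.700, a3=2.315, a4=0.693, a0=14.381; τ=−ln(0.9845)/14.381=0.001 → t=0.001; u2·a0=0.6168·14.381=8.870; a1=2.673 < 8.870 ≤ a1+a2=11.373 → R2 fires; X=9 A=4 B=11 G=4
Draw 2: a1=2.673, a2=6.960, a3=1.852, a4=0.847, a0=12.332; τ=−ln(0.3049)/12.332=0.096 → t=0.097; u2·a0=0.9816·12.332=12.105; a1+…+a3=11.485 < 12.105 ≤ a1+…+a4=12.332 → R4 fires; X=9 A=4 B=10 G=5
Draw 3: a1=2.673, a2=8.700, a3=2.315, a4=0.770, a0=14.458; τ=−ln(0.5697)/14.458=0.039 → t=0.136; u2·a0=0.9612·14.458=13.897; a1+…+a3=13.688 < 13.897 ≤ a1+…+a4=14.458 → R4 fires; X=9 A=4 B=9 G=6
Draw 4: a1=2.673, a2=10.440, a3=2.778, a4=0.693, a0=16.584; τ=−ln(0.4117)/16.584=0.054 → t=0.190; u2·a0=0.7162·16.584=11.877; a1=2.673 < 11.877 ≤ a1+a2=13.113 → R2 fires; X=9 A=4 B=11 G=5
Draw 5: a1=2.673, a2=8.700, a3=2.315, a4=0.847, a0=14.535; τ=−ln(0.0264)/14.535=0.250 → t=0.440; u2·a0=0.7517·14.535=10.926; a1=2.673 < 10.926 ≤ a1+a2=11.373 → R2 fires; X=9 A=4 B=13 G=4
Draw 6: a1=2.673, a2=6.960, a3=1.852, a4=1.001, a0=12.486; τ=−ln(0.2005)/12.486=0.129 → t=0.569 > T=0.46: stop.
At T=0.46: X=9 A=4 B=13 G=4; the largest is B.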